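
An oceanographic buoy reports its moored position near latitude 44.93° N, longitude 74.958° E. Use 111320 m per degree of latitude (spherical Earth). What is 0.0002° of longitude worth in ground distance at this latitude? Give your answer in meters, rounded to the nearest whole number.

16 meters

0.0002° of longitude at 44.93° is 0.0002 × 111320 × cos 44.93° ≈ 0.0002 × 78811.2 = 15.7622 m.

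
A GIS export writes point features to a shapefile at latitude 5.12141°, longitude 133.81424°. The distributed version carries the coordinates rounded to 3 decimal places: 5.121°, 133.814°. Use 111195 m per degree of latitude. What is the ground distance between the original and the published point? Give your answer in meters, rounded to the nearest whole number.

53 meters

Δlat = 5.12141 − 5.121 = +0.00041°; Δlon = 133.81424 − 133.814 = +0.00024°.
North–south shift: 0.00041 × 111195 = 45.5899 m.
E–W at 5.121°: 0.00024° × 111195 × cos 5.121° = 0.00024 × 111195 × 0.9960 ≈ 26.5803 m.
Distance: √(45.5899² + 26.5803²) ≈ 52.7727 m.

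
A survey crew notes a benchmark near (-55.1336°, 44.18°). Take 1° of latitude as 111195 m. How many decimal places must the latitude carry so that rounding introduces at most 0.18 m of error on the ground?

6

One degree of latitude covers 111195 m.
Rounding to N decimal places gives at most 0.5 × 10⁻ᴺ degrees of error, i.e. 0.5 × 10⁻ᴺ × 111195 m.
Need 0.5 × 111195 × 10⁻ᴺ ≤ 0.18 → 10⁻ᴺ ≤ 3.238e-06, so N ≥ 5.49.
N = 5 would give 0.556 m (too coarse); N = 6 gives 0.0556 m ≤ 0.18 m.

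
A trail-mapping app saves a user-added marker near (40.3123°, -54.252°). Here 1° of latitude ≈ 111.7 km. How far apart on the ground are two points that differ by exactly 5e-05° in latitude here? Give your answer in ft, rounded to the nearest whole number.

5e-05° × 111700 m/° = 5.585 m.
Converting: 5.585 m × 3.2808 ft/m ≈ 18.323 ft.

18 ft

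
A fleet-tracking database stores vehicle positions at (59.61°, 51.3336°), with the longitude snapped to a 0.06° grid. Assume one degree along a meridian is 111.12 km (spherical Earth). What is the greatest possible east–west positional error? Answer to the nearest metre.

1686 metres

With a 0.06° grid the true value lies within half a step, ±0.06°/2 = ±0.03°, of the stored one.
At latitude 59.61° a degree of longitude spans 111120 m × cos 59.61° = 111120 × 0.5059 ≈ 56213.7 m.
East–west error: 0.03° × 56213.7 m/° ≈ 1686.41 m.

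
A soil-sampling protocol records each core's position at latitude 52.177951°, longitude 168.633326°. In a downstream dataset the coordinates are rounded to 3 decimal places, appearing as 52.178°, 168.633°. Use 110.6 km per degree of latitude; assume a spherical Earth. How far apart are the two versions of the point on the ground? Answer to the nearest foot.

75 feet

Δlat = 52.177951 − 52.178 = -0.000049°; Δlon = 168.633326 − 168.633 = +0.000326°.
North–south shift: -0.000049 × 110600 = -5.4194 m.
East–west at this latitude: 0.000326° × 110600 × cos 52.178° ≈ 0.000326 × 67821.1 = 22.1097 m.
Distance: √(5.4194² + 22.1097²) ≈ 22.7642 m.
In feet: 22.7642 m ÷ 0.3048 ≈ 74.686 ft.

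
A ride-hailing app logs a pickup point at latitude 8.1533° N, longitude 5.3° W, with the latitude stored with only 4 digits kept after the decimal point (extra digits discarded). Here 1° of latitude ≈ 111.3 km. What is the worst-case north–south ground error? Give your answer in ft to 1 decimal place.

36.5 ft

Truncating at 4 decimal places can drop up to a full unit in the last place, so the latitude may be off by as much as 0.0001°.
North–south distance: 0.0001° × 111300 m/° = 11.13 m.
In feet: 11.13 m ÷ 0.3048 ≈ 36.516 ft.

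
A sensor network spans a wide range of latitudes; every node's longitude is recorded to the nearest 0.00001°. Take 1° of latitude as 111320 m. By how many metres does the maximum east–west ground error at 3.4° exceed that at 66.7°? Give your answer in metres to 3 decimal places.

Rounding to 5 decimal places leaves the longitude within ±5e-06° of the true value.
At 3.4°: 5e-06° × 111320 × cos 3.4° = 5e-06 × 111320 × 0.9982 ≈ 0.55562 m.
At 66.7°: 5e-06° × 111320 × cos 66.7° = 5e-06 × 111320 × 0.3955 ≈ 0.22016 m.
So the lower-latitude error exceeds the higher by 0.55562 − 0.22016 = 0.33546 m.

0.335 metres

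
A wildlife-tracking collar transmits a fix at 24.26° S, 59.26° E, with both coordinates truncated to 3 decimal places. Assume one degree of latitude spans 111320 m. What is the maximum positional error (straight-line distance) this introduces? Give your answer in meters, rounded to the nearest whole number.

151 meters

Truncating at 3 decimal places can drop up to a full unit in the last place, so each coordinate may be off by as much as 0.001°.
Latitude error → 0.001 × 111320 = 111.32 m along the meridian.
E–W at 24.26°: 0.001° × 111320 × cos 24.26° = 0.001 × 111320 × 0.9117 ≈ 101.489 m.
Combining orthogonally: (111.32² + 101.489²)^½ ≈ 150.639 m.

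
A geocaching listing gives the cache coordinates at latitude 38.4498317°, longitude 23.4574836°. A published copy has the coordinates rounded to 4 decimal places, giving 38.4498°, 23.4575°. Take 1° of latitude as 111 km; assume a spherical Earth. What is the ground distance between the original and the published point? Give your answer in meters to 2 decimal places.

3.80 meters

Δlat = 38.4498317 − 38.4498 = +0.0000317°; Δlon = 23.4574836 − 23.4575 = -0.0000164°.
N–S: 0.0000317° × 111000 m/° = 3.5187 m.
East–west at this latitude: -0.0000164° × 111000 × cos 38.4498° ≈ -0.0000164 × 86930 = -1.42565 m.
Combined displacement = (3.5187² + 1.42565²)^½ ≈ 3.79654 m.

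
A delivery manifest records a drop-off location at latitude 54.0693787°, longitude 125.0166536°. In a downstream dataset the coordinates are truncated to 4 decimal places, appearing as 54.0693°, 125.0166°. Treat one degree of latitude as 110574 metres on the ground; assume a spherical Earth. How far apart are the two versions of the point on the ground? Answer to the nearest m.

The latitude changed by +0.0000787° and the longitude by +0.0000536°.
N–S: 0.0000787° × 110574 m/° = 8.70217 m.
East–west at this latitude: 0.0000536° × 110574 × cos 54.0693° ≈ 0.0000536 × 64885.5 = 3.47786 m.
Distance: √(8.70217² + 3.47786²) ≈ 9.37141 m.

9 m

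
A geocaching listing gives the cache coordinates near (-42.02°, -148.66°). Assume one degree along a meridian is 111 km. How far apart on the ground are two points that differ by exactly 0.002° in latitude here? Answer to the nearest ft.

728 ft

Along a meridian 0.002° is 0.002 × 111000 = 222 m.
Converting: 222 m × 3.2808 ft/m ≈ 728.35 ft.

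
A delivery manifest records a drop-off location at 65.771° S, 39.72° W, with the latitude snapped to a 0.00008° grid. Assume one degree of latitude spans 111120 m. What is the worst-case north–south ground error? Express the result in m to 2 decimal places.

With a 0.00008° grid the true value lies within half a step, ±0.00008°/2 = ±4e-05°, of the stored one.
North–south distance: 4e-05° × 111120 m/° = 4.4448 m.

4.44 m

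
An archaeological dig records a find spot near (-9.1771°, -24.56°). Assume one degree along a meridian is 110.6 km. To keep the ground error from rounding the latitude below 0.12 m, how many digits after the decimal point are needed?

6

One degree of latitude covers 110600 m.
N decimal places → at most half a unit in the last place, 0.5 × 10⁻ᴺ° = 110600/2 × 10⁻ᴺ m.
Need 0.5 × 110600 × 10⁻ᴺ ≤ 0.12 → 10⁻ᴺ ≤ 2.170e-06, so N ≥ 5.66.
So 6 decimal places suffice (0.0553 m); 5 would allow up to 0.553 m.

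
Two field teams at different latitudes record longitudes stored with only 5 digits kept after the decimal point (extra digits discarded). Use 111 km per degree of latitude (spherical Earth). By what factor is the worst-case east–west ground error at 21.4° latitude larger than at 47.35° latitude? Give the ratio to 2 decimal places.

Truncating at 5 decimal places can drop up to a full unit in the last place, so the longitude may be off by as much as 1e-05°.
Error at 21.4° = 1e-05° × 111000 × cos 21.4° ≈ 1.11 × 0.9311 = 1.0335 m.
Error at 47.35° = 1e-05° × 111000 × cos 47.35° ≈ 1.11 × 0.6775 = 0.75205 m.
The ratio reduces to cos 21.4° / cos 47.35° = 0.9311/0.6775 ≈ 1.3742.

1.37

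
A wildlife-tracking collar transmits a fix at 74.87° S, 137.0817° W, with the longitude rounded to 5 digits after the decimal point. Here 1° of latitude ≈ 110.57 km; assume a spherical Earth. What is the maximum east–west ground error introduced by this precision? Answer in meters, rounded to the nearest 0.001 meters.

Rounding to 5 decimal places leaves the longitude within ±5e-06° of the true value.
One degree of longitude at 74.87° is 110570 × cos 74.87° ≈ 110570 × 0.2610 = 28859.9 m.
Maximum E–W displacement: 5e-06 × 28859.9 = 0.144299 m.

0.144 meters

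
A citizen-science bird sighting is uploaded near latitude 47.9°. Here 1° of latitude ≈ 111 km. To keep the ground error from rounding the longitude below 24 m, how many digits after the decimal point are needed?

4 decimal places

At 47.9° one degree of longitude covers 111000 × cos 47.9° ≈ 111000 × 0.6704 ≈ 74417.4 m.
N decimal places → at most half a unit in the last place, 0.5 × 10⁻ᴺ° = 74417.4/2 × 10⁻ᴺ m.
Need 0.5 × 74417.4 × 10⁻ᴺ ≤ 24 → 10⁻ᴺ ≤ 6.450e-04, so N ≥ 3.19.
N = 3 would give 37.2 m (too coarse); N = 4 gives 3.72 m ≤ 24 m.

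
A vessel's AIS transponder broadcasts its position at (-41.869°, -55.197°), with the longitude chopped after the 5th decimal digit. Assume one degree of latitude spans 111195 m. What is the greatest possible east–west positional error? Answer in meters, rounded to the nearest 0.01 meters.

0.83 meters

Truncating at 5 decimal places can drop up to a full unit in the last place, so the longitude may be off by as much as 1e-05°.
At latitude 41.869° a degree of longitude spans 111195 m × cos 41.869° = 111195 × 0.7447 ≈ 82803.9 m.
So at most 1e-05° × 82803.9 ≈ 0.828039 m east–west.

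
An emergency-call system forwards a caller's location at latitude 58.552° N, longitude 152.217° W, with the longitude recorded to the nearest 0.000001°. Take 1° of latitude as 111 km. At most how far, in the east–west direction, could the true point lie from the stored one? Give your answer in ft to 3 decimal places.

0.095 ft

Rounding to 6 decimal places leaves the longitude within ±5e-07° of the true value.
Parallels shrink by cos φ, so at 58.552° a degree of longitude is 111000 × 0.5217 ≈ 57911.4 m.
East–west error: 5e-07° × 57911.4 m/° ≈ 0.0289557 m.
In feet: 0.0289557 m ÷ 0.3048 ≈ 0.094999 ft.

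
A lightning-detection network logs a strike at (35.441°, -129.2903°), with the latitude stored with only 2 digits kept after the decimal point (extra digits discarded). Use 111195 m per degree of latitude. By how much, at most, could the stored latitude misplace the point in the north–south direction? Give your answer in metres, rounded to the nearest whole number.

1112 metres

Truncating at 2 decimal places can drop up to a full unit in the last place, so the latitude may be off by as much as 0.01°.
So the N–S error is at most 0.01 × 111195 = 1111.95 m.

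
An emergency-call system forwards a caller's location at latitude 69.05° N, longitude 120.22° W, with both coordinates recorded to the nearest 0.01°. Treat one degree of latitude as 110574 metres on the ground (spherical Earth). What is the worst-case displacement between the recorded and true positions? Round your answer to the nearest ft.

Rounding to 2 decimal places leaves each coordinate within ±0.005° of the true value.
Latitude error → 0.005 × 110574 = 552.87 m along the meridian.
Longitude error → 0.005 × 110574 × cos 69.05° = 0.005 × 110574 × 0.3576 ≈ 197.68 m.
Combining orthogonally: (552.87² + 197.68²)^½ ≈ 587.148 m.
In feet: 587.148 m ÷ 0.3048 ≈ 1926.3 ft.

1926 ft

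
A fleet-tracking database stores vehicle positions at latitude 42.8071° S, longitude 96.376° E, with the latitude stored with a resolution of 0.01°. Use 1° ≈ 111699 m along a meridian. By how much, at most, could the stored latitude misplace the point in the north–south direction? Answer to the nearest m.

With a 0.01° grid the true value lies within half a step, ±0.01°/2 = ±0.005°, of the stored one.
Along the meridian that is 0.005° × 111699 m/° = 558.495 m.

558 m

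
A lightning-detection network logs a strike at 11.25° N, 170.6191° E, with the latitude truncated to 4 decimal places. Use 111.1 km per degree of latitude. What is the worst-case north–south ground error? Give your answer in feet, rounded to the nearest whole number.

36 feet

Truncating at 4 decimal places can drop up to a full unit in the last place, so the latitude may be off by as much as 0.0001°.
North–south distance: 0.0001° × 111100 m/° = 11.11 m.
In feet: 11.11 m ÷ 0.3048 ≈ 36.45 ft.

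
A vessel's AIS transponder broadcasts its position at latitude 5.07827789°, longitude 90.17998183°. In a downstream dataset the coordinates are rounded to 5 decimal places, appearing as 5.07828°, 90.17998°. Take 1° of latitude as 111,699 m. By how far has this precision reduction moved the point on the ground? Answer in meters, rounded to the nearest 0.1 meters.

0.3 meters

Δlat = 5.07827789 − 5.07828 = -0.00000211°; Δlon = 90.17998183 − 90.17998 = +0.00000183°.
North–south shift: -0.00000211 × 111699 = -0.235685 m.
East–west at this latitude: 0.00000183° × 111699 × cos 5.07828° ≈ 0.00000183 × 111261 = 0.203607 m.
Hypotenuse of the two orthogonal shifts: √(0.235685² + 0.203607²) = 0.311453 m.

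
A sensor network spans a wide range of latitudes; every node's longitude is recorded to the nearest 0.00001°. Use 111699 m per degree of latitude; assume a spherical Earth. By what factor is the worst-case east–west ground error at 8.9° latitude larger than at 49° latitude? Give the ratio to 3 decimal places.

Rounding to 5 decimal places leaves the longitude within ±5e-06° of the true value.
Error at 8.9° = 5e-06° × 111699 × cos 8.9° ≈ 0.5585 × 0.9880 = 0.55177 m.
Error at 49° = 5e-06° × 111699 × cos 49° ≈ 0.5585 × 0.6561 = 0.36641 m.
Ratio: 0.55177 / 0.36641 = cos 8.9° / cos 49° ≈ 1.5059.

1.506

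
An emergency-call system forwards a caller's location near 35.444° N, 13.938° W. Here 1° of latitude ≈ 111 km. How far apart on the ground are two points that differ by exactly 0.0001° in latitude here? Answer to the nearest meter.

0.0001° × 111000 m/° = 11.1 m.

11 meters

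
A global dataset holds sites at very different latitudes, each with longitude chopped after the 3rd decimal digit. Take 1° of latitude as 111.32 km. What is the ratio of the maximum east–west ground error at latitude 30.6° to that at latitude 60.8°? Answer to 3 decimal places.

1.764

Truncating at 3 decimal places can drop up to a full unit in the last place, so the longitude may be off by as much as 0.001°.
Error at 30.6° = 0.001° × 111320 × cos 30.6° ≈ 111.32 × 0.8607 = 95.818 m.
At 60.8°: 0.001° × 111320 × cos 60.8° = 0.001 × 111320 × 0.4879 ≈ 54.309 m.
Ratio: 95.818 / 54.309 = cos 30.6° / cos 60.8° ≈ 1.7643.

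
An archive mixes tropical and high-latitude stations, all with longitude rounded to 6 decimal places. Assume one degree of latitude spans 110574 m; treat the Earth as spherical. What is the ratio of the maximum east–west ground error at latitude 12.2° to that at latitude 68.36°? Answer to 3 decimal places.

Rounding to 6 decimal places leaves the longitude within ±5e-07° of the true value.
Error at 12.2° = 5e-07° × 110574 × cos 12.2° ≈ 0.055287 × 0.9774 = 0.054038 m.
At 68.36°: 5e-07° × 110574 × cos 68.36° = 5e-07 × 110574 × 0.3688 ≈ 0.020388 m.
Ratio: 0.054038 / 0.020388 = cos 12.2° / cos 68.36° ≈ 2.6504.

2.650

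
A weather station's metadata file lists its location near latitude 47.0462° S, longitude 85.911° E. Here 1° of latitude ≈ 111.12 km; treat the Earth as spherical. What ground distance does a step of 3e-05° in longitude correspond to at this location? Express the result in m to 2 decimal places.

3e-05° of longitude at 47.0462° is 3e-05 × 111120 × cos 47.0462° ≈ 3e-05 × 75718.1 = 2.27154 m.

2.27 m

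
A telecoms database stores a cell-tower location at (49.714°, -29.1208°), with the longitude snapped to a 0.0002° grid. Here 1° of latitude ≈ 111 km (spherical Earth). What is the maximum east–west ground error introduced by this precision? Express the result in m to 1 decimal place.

7.2 m

With a 0.0002° grid the true value lies within half a step, ±0.0002°/2 = ±0.0001°, of the stored one.
Parallels shrink by cos φ, so at 49.714° a degree of longitude is 111000 × 0.6466 ≈ 71773 m.
So at most 0.0001° × 71773 ≈ 7.1773 m east–west.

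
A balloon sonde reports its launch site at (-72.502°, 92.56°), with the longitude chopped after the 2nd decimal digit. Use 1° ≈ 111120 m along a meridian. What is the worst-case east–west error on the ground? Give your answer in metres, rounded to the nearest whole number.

334 metres

Truncating at 2 decimal places can drop up to a full unit in the last place, so the longitude may be off by as much as 0.01°.
One degree of longitude at 72.502° is 111120 × cos 72.502° ≈ 111120 × 0.3007 = 33410.7 m.
So at most 0.01° × 33410.7 ≈ 334.107 m east–west.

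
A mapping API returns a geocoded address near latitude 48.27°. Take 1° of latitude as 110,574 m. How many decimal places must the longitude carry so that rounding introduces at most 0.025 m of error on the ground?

7

At 48.27° one degree of longitude covers 110574 × cos 48.27° ≈ 110574 × 0.6656 ≈ 73600.4 m.
Rounding to N decimal places gives at most 0.5 × 10⁻ᴺ degrees of error, i.e. 0.5 × 10⁻ᴺ × 73600.4 m.
Setting 36800.2 × 10⁻ᴺ ≤ 0.025 gives 10ᴺ ≥ 1.472e+06, i.e. N ≥ 6.17.
N = 6 would give 0.0368 m (too coarse); N = 7 gives 0.00368 m ≤ 0.025 m.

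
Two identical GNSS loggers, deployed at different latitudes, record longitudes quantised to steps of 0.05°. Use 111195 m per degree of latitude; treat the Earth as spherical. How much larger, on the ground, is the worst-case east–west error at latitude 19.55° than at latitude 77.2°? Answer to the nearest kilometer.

2 kilometers

With a 0.05° grid the true value lies within half a step, ±0.05°/2 = ±0.025°, of the stored one.
At 19.55°: 0.025° × 111195 × cos 19.55° = 0.025 × 111195 × 0.9423 ≈ 2619.6 m.
At 77.2°: 0.025° × 111195 × cos 77.2° = 0.025 × 111195 × 0.2215 ≈ 615.88 m.
Difference: 2619.6 − 615.88 = 2003.7 m.
That is 2003.74 m = 2.0037 km.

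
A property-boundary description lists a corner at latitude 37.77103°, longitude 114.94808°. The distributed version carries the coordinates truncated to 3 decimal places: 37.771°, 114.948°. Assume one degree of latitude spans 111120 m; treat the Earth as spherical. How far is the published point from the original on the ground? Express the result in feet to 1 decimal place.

The latitude changed by +0.00003° and the longitude by +0.00008°.
N–S: 0.00003° × 111120 m/° = 3.3336 m.
E–W at 37.771°: 0.00008° × 111120 × cos 37.771° = 0.00008 × 111120 × 0.7905 ≈ 7.02692 m.
Hypotenuse of the two orthogonal shifts: √(3.3336² + 7.02692²) = 7.77756 m.
In feet: 7.77756 m ÷ 0.3048 ≈ 25.517 ft.

25.5 feet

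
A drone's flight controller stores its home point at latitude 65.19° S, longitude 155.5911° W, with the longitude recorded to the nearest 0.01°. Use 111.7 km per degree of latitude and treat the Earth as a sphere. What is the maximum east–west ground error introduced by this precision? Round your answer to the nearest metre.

Rounding to 2 decimal places leaves the longitude within ±0.005° of the true value.
Parallels shrink by cos φ, so at 65.19° a degree of longitude is 111700 × 0.4196 ≈ 46870.5 m.
Maximum E–W displacement: 0.005 × 46870.5 = 234.352 m.

234 metres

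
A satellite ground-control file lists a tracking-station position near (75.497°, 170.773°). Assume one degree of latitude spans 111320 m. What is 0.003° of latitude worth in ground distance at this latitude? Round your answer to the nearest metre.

334 metres

0.003° × 111320 m/° = 333.96 m.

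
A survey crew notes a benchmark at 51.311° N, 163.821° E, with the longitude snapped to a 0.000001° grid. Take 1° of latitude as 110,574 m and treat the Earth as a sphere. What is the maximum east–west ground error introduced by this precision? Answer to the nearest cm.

3 cm

With a 0.000001° grid the true value lies within half a step, ±0.000001°/2 = ±5e-07°, of the stored one.
Parallels shrink by cos φ, so at 51.311° a degree of longitude is 110574 × 0.6251 ≈ 69119 m.
So at most 5e-07° × 69119 ≈ 0.0345595 m east–west.
That is 0.0345595 m = 3.456 cm.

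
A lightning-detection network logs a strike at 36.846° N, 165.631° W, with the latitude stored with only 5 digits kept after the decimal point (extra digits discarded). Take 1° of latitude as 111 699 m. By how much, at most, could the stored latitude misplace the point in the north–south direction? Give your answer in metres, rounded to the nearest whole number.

1 metres

Truncating at 5 decimal places can drop up to a full unit in the last place, so the latitude may be off by as much as 1e-05°.
Along the meridian that is 1e-05° × 111699 m/° = 1.11699 m.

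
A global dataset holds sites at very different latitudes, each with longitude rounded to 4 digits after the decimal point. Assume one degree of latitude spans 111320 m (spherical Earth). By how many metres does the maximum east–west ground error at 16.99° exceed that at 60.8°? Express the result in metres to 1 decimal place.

2.6 metres

Rounding to 4 decimal places leaves the longitude within ±5e-05° of the true value.
Error at 16.99° = 5e-05° × 111320 × cos 16.99° ≈ 5.566 × 0.9564 = 5.3231 m.
At 60.8°: 5e-05° × 111320 × cos 60.8° = 5e-05 × 111320 × 0.4879 ≈ 2.7154 m.
Difference: 5.3231 − 2.7154 = 2.6076 m.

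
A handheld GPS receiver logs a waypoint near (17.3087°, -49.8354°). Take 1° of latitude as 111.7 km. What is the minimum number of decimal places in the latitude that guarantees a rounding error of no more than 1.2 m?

One degree of latitude covers 111700 m.
Rounding to N decimal places gives at most 0.5 × 10⁻ᴺ degrees of error, i.e. 0.5 × 10⁻ᴺ × 111700 m.
Need 0.5 × 111700 × 10⁻ᴺ ≤ 1.2 → 10⁻ᴺ ≤ 2.149e-05, so N ≥ 4.67.
At 4 places the error can reach 5.58 m, but 5 places keeps it to 0.558 m.

5 decimal places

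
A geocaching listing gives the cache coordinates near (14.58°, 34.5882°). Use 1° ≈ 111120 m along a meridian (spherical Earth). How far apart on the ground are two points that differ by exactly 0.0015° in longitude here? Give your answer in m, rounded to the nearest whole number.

0.0015° of longitude at 14.58° is 0.0015 × 111120 × cos 14.58° ≈ 0.0015 × 107542 = 161.312 m.

161 m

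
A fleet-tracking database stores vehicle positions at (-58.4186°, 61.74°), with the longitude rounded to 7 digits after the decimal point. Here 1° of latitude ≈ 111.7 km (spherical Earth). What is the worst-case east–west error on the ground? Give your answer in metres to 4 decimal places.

0.0029 metres

Rounding to 7 decimal places leaves the longitude within ±5e-08° of the true value.
Parallels shrink by cos φ, so at 58.4186° a degree of longitude is 111700 × 0.5237 ≈ 58498.3 m.
So at most 5e-08° × 58498.3 ≈ 0.00292492 m east–west.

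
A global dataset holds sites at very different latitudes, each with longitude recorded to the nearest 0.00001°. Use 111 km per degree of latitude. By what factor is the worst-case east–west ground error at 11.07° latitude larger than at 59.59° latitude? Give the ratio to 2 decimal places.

Rounding to 5 decimal places leaves the longitude within ±5e-06° of the true value.
At 11.07°: 5e-06° × 111000 × cos 11.07° = 5e-06 × 111000 × 0.9814 ≈ 0.54467 m.
At 59.59°: 5e-06° × 111000 × cos 59.59° = 5e-06 × 111000 × 0.5062 ≈ 0.28093 m.
Ratio: 0.54467 / 0.28093 = cos 11.07° / cos 59.59° ≈ 1.9388.

1.94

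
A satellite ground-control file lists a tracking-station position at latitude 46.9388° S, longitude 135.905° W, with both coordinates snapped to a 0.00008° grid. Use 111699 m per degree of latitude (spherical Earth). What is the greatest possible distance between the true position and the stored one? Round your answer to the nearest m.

5 m

With a 0.00008° grid the true value lies within half a step, ±0.00008°/2 = ±4e-05°, of the stored one.
Latitude error → 4e-05 × 111699 = 4.46796 m along the meridian.
Longitude error → 4e-05 × 111699 × cos 46.9388° = 4e-05 × 111699 × 0.6828 ≈ 3.05063 m.
Combining orthogonally: (4.46796² + 3.05063²)^½ ≈ 5.41008 m.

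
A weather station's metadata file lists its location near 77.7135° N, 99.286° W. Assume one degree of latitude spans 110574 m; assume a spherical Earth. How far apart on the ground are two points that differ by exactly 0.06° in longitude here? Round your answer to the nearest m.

1412 m

0.06° of longitude at 77.7135° is 0.06 × 110574 × cos 77.7135° ≈ 0.06 × 23530.2 = 1411.81 m.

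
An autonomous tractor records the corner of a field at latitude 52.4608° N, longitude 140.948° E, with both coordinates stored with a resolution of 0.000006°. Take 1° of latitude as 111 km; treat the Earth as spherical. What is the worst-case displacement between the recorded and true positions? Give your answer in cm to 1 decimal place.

39.0 cm

With a 0.000006° grid the true value lies within half a step, ±0.000006°/2 = ±3e-06°, of the stored one.
N–S: 3e-06° × 111000 m/° = 0.333 m.
E–W at 52.4608°: 3e-06° × 111000 × cos 52.4608° = 3e-06 × 111000 × 0.6093 ≈ 0.202898 m.
Worst case both components are at the extreme and orthogonal: √(0.333² + 0.202898²) ≈ 0.389944 m.
That is 0.389944 m = 38.994 cm.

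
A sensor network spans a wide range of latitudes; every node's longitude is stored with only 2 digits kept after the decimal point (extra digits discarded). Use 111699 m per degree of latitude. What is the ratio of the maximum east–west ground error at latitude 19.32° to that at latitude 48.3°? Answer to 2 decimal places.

1.42

Truncating at 2 decimal places can drop up to a full unit in the last place, so the longitude may be off by as much as 0.01°.
At 19.32°: 0.01° × 111699 × cos 19.32° = 0.01 × 111699 × 0.9437 ≈ 1054.1 m.
At 48.3°: 0.01° × 111699 × cos 48.3° = 0.01 × 111699 × 0.6652 ≈ 743.06 m.
The ratio reduces to cos 19.32° / cos 48.3° = 0.9437/0.6652 ≈ 1.4186.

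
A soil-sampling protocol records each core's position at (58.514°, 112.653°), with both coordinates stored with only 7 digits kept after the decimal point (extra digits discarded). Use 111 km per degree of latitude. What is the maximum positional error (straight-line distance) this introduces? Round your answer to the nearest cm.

1 cm

Truncating at 7 decimal places can drop up to a full unit in the last place, so each coordinate may be off by as much as 1e-07°.
North–south component: 1e-07° × 111000 = 0.0111 m.
E–W at 58.514°: 1e-07° × 111000 × cos 58.514° = 1e-07 × 111000 × 0.5223 ≈ 0.00579742 m.
The two errors are perpendicular, so the maximum displacement is √(0.0111² + 0.00579742²) ≈ 0.0125228 m.
That is 0.0125228 m = 1.2523 cm.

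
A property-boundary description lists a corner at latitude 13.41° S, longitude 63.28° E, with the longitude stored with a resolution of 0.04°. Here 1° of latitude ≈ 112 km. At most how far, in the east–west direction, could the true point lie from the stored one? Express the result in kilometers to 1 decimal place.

With a 0.04° grid the true value lies within half a step, ±0.04°/2 = ±0.02°, of the stored one.
Parallels shrink by cos φ, so at 13.41° a degree of longitude is 112000 × 0.9727 ≈ 108946 m.
East–west error: 0.02° × 108946 m/° ≈ 2178.93 m.
That is 2178.93 m = 2.1789 km.

2.2 kilometers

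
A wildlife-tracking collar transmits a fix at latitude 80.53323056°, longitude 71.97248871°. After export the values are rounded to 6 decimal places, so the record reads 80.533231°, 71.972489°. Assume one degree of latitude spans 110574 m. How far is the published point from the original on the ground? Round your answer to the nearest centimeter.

The latitude changed by -0.00000044° and the longitude by -0.00000029°.
North–south shift: -0.00000044 × 110574 = -0.0486526 m.
East–west at this latitude: -0.00000029° × 110574 × cos 80.5332° ≈ -0.00000029 × 18186.7 = -0.00527415 m.
Distance: √(0.0486526² + 0.00527415²) ≈ 0.0489376 m.
That is 0.0489376 m = 4.8938 cm.

5 centimeters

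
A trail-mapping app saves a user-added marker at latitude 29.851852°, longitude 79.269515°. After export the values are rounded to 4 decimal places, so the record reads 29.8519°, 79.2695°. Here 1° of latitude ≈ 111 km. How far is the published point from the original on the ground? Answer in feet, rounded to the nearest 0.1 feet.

18.1 feet

Δlat = 29.851852 − 29.8519 = -0.000048°; Δlon = 79.269515 − 79.2695 = +0.000015°.
N–S: -0.000048° × 111000 m/° = -5.328 m.
East–west at this latitude: 0.000015° × 111000 × cos 29.8519° ≈ 0.000015 × 96272 = 1.44408 m.
Hypotenuse of the two orthogonal shifts: √(5.328² + 1.44408²) = 5.52023 m.
In feet: 5.52023 m ÷ 0.3048 ≈ 18.111 ft.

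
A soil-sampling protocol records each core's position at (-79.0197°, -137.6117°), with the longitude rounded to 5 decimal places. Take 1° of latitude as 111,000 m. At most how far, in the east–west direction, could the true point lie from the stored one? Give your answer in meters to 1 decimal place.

Rounding to 5 decimal places leaves the longitude within ±5e-06° of the true value.
One degree of longitude at 79.0197° is 111000 × cos 79.0197° ≈ 111000 × 0.1905 = 21142.3 m.
So at most 5e-06° × 21142.3 ≈ 0.105712 m east–west.

0.1 meters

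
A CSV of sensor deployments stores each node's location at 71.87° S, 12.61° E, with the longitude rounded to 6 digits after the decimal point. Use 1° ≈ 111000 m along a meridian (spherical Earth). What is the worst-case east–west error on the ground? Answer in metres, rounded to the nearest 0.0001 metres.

0.0173 metres

Rounding to 6 decimal places leaves the longitude within ±5e-07° of the true value.
At latitude 71.87° a degree of longitude spans 111000 m × cos 71.87° = 111000 × 0.3112 ≈ 34540.3 m.
Maximum E–W displacement: 5e-07 × 34540.3 = 0.0172702 m.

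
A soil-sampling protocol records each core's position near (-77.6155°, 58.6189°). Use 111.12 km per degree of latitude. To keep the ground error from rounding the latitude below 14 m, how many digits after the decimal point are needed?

One degree of latitude covers 111120 m.
With N decimal places the half-ulp bound is 0.5·10⁻ᴺ°, or 0.5·10⁻ᴺ × 111120 m on the ground.
Setting 55560 × 10⁻ᴺ ≤ 14 gives 10ᴺ ≥ 3969, i.e. N ≥ 3.60.
At 3 places the error can reach 55.6 m, but 4 places keeps it to 5.56 m.

4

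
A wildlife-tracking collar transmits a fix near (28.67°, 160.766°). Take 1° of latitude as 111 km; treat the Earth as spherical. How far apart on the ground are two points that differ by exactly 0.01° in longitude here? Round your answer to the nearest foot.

One degree of longitude here spans 111000 × cos 28.67° = 111000 × 0.8774 ≈ 97391.1 m; 0.01° of that is 973.911 m.
In feet: 973.911 m ÷ 0.3048 ≈ 3195.2 ft.

3195 feet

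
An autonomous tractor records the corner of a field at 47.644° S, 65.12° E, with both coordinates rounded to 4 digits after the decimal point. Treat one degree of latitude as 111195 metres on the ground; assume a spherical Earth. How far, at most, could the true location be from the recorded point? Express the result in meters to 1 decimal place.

6.7 meters

Rounding to 4 decimal places leaves each coordinate within ±5e-05° of the true value.
Latitude error → 5e-05 × 111195 = 5.55975 m along the meridian.
E–W at 47.644°: 5e-05° × 111195 × cos 47.644° = 5e-05 × 111195 × 0.6737 ≈ 3.7458 m.
Combining orthogonally: (5.55975² + 3.7458²)^½ ≈ 6.70387 m.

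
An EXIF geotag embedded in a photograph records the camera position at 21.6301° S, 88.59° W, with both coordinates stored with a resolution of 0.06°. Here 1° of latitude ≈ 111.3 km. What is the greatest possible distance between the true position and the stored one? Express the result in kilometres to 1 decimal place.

4.6 kilometres

With a 0.06° grid the true value lies within half a step, ±0.06°/2 = ±0.03°, of the stored one.
North–south component: 0.03° × 111300 = 3339 m.
Longitude error → 0.03 × 111300 × cos 21.6301° = 0.03 × 111300 × 0.9296 ≈ 3103.88 m.
Worst case both components are at the extreme and orthogonal: √(3339² + 3103.88²) ≈ 4558.84 m.
That is 4558.84 m = 4.5588 km.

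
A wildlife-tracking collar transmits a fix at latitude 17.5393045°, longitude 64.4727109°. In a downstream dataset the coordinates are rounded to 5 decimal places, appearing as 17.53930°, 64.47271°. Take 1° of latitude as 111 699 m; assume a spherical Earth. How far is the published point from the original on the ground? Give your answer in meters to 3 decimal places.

Δlat = 17.5393045 − 17.53930 = +0.0000045°; Δlon = 64.4727109 − 64.47271 = +0.0000009°.
North–south shift: 0.0000045 × 111699 = 0.502645 m.
East–west at this latitude: 0.0000009° × 111699 × cos 17.5393° ≈ 0.0000009 × 106506 = 0.0958555 m.
Distance: √(0.502645² + 0.0958555²) ≈ 0.511704 m.

0.512 meters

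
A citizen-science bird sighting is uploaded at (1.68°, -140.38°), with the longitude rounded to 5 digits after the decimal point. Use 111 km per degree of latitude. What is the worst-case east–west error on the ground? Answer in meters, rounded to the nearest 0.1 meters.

Rounding to 5 decimal places leaves the longitude within ±5e-06° of the true value.
Parallels shrink by cos φ, so at 1.68° a degree of longitude is 111000 × 0.9996 ≈ 110952 m.
East–west error: 5e-06° × 110952 m/° ≈ 0.554761 m.

0.6 meters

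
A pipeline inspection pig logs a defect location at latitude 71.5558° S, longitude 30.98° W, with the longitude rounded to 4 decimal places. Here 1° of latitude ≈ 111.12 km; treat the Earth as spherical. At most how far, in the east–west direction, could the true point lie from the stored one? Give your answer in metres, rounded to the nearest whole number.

Rounding to 4 decimal places leaves the longitude within ±5e-05° of the true value.
One degree of longitude at 71.5558° is 111120 × cos 71.5558° ≈ 111120 × 0.3164 = 35156.3 m.
Maximum E–W displacement: 5e-05 × 35156.3 = 1.75781 m.

2 metres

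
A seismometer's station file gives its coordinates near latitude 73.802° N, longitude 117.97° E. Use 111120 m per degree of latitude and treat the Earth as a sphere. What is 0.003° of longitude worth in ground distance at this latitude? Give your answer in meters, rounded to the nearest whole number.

93 meters

0.003° of longitude at 73.802° is 0.003 × 111120 × cos 73.802° ≈ 0.003 × 30997.8 = 92.9933 m.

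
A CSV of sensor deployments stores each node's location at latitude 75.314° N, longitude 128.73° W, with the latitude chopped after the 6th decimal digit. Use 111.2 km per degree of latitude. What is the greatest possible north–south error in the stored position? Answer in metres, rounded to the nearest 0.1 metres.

Truncating at 6 decimal places can drop up to a full unit in the last place, so the latitude may be off by as much as 1e-06°.
Along the meridian that is 1e-06° × 111200 m/° = 0.1112 m.

0.1 metres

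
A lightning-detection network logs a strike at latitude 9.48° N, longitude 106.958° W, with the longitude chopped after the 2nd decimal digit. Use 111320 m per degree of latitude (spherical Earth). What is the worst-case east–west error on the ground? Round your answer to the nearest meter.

1098 meters

Truncating at 2 decimal places can drop up to a full unit in the last place, so the longitude may be off by as much as 0.01°.
At latitude 9.48° a degree of longitude spans 111320 m × cos 9.48° = 111320 × 0.9863 ≈ 109800 m.
East–west error: 0.01° × 109800 m/° ≈ 1098 m.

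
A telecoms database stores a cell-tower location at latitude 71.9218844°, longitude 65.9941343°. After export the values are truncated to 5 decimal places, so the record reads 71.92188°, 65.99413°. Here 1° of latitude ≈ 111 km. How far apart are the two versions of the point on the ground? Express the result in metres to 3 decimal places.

The latitude changed by +0.0000044° and the longitude by +0.0000043°.
North–south shift: 0.0000044 × 111000 = 0.4884 m.
E–W at 71.9219°: 0.0000043° × 111000 × cos 71.9219° = 0.0000043 × 111000 × 0.3103 ≈ 0.148113 m.
Hypotenuse of the two orthogonal shifts: √(0.4884² + 0.148113²) = 0.510364 m.

0.510 metres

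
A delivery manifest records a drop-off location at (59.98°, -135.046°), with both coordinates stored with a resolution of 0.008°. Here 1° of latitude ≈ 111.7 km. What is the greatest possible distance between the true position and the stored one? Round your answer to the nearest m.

500 m

With a 0.008° grid the true value lies within half a step, ±0.008°/2 = ±0.004°, of the stored one.
North–south component: 0.004° × 111700 = 446.8 m.
E–W at 59.98°: 0.004° × 111700 × cos 59.98° = 0.004 × 111700 × 0.5003 ≈ 223.535 m.
The two errors are perpendicular, so the maximum displacement is √(446.8² + 223.535²) ≈ 499.598 m.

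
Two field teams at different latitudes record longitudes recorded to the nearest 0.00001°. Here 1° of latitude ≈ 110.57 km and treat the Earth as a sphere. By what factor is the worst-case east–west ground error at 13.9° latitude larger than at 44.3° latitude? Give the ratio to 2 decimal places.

1.36

Rounding to 5 decimal places leaves the longitude within ±5e-06° of the true value.
At 13.9°: 5e-06° × 110570 × cos 13.9° = 5e-06 × 110570 × 0.9707 ≈ 0.53666 m.
At 44.3°: 5e-06° × 110570 × cos 44.3° = 5e-06 × 110570 × 0.7157 ≈ 0.39567 m.
Ratio: 0.53666 / 0.39567 = cos 13.9° / cos 44.3° ≈ 1.3563.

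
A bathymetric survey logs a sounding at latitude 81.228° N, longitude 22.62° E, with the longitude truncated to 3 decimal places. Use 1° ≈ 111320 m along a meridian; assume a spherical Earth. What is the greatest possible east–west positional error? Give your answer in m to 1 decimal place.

Truncating at 3 decimal places can drop up to a full unit in the last place, so the longitude may be off by as much as 0.001°.
Parallels shrink by cos φ, so at 81.228° a degree of longitude is 111320 × 0.1525 ≈ 16976.6 m.
So at most 0.001° × 16976.6 ≈ 16.9766 m east–west.

17.0 m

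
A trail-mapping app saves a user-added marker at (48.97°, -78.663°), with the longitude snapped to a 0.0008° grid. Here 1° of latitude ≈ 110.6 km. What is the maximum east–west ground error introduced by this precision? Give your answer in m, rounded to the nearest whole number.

With a 0.0008° grid the true value lies within half a step, ±0.0008°/2 = ±0.0004°, of the stored one.
Parallels shrink by cos φ, so at 48.97° a degree of longitude is 110600 × 0.6565 ≈ 72603.8 m.
East–west error: 0.0004° × 72603.8 m/° ≈ 29.0415 m.

29 m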